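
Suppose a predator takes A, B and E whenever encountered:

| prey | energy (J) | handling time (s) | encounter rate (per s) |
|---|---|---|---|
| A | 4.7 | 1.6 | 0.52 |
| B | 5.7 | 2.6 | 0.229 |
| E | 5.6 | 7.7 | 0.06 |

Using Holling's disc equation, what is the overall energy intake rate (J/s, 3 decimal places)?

1.414 J/s

R = Σλ_iE_i / (1 + Σλ_ih_i)
Numerator: 0.52×4.7 + 0.229×5.7 + 0.06×5.6 = 4.085
Denominator: 1 + 0.52×1.6 + 0.229×2.6 + 0.06×7.7 = 2.889
R = 4.085/2.889 = 1.414 J/s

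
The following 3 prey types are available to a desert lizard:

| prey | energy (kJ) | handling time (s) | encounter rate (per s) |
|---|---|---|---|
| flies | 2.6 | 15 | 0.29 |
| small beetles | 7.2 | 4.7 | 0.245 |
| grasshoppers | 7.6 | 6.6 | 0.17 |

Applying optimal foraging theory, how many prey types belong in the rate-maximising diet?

2

Rank by E/h (kJ/s): small beetles 1.53, grasshoppers 1.15, flies 0.173. Include each in turn until the next type's E/h falls below the running intake rate.
Rate on top 1: 0.8199. grasshoppers: 1.15 > 0.8199 → include.
Rate on top 2: 0.9336. flies: 0.173 < 0.9336 → exclude; stop.
Optimal diet: small beetles, grasshoppers — 2 of 3 types.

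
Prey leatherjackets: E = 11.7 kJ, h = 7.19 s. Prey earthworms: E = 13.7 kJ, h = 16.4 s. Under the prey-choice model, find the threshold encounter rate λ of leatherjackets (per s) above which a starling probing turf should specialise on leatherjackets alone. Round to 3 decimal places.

0.147 per s

At the threshold, the rate on leatherjackets alone equals the profitability of earthworms: λ·11.7/(1 + λ·7.19) = 13.7/16.4 = 0.8354.
Rearranging, λ(11.7 − 0.8354×7.19) = 0.8354, so λ = 0.8354/5.694 = 0.1467 per s.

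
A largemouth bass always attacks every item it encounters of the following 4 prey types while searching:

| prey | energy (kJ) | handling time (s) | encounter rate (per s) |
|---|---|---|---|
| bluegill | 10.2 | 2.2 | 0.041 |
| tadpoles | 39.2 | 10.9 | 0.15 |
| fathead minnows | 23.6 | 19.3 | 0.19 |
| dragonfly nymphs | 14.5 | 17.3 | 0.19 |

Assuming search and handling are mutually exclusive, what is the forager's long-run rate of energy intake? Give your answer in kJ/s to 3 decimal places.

R = Σλ_iE_i / (1 + Σλ_ih_i)
Numerator: 0.041×10.2 + 0.15×39.2 + 0.19×23.6 + 0.19×14.5 = 13.54
Denominator: 1 + 0.041×2.2 + 0.15×10.9 + 0.19×19.3 + 0.19×17.3 = 9.679
R = 13.54/9.679 = 1.399 kJ/s

1.399 kJ/s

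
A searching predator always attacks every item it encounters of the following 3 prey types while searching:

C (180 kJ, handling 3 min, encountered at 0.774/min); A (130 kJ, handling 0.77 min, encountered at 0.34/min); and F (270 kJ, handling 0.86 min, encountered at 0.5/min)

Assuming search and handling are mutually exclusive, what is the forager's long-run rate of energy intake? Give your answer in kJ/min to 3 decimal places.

Energy encountered per unit search time: 0.774×180 + 0.34×130 + 0.5×270 = 318.5 kJ/min.
Handling time per unit search time: 0.774×3 + 0.34×0.77 + 0.5×0.86 = 3.014.
Rate = 318.5/(1 + 3.014) = 79.36 kJ/min.

79.356 kJ/min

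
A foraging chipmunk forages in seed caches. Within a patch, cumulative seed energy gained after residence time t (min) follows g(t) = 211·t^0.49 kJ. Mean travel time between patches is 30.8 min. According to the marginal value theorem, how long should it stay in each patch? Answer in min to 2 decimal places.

29.59 min

By the marginal value theorem, leave when the instantaneous gain rate g'(t) equals the habitat-wide average g(t)/(T + t).
g'(t) = 0.49·211·t^-0.51. Setting 0.49·211·t^-0.51 = 211·t^0.49/(30.8+t) gives 0.49(30.8+t) = t, so 0.51·t = 0.49×30.8.
t* = 0.49×30.8/0.51 = 29.59 min.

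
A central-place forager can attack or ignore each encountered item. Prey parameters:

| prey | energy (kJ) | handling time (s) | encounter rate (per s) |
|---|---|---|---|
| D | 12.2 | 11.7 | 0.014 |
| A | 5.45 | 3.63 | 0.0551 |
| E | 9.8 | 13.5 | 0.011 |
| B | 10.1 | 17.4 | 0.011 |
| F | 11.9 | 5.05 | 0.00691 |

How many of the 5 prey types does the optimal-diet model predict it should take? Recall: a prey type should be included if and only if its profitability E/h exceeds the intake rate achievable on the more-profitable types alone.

Profitabilities (E/h, kJ/s): F 2.36, A 1.5, D 1.04, E 0.726, B 0.58. Add prey in this order while the next type's profitability exceeds the intake rate on those already taken.
Rate on top 1: 0.07946. A: 1.5 > 0.07946 → include.
Rate on top 2: 0.3098. D: 1.04 > 0.3098 → include.
Rate on top 3: 0.3956. E: 0.726 > 0.3956 → include.
Rate on top 4: 0.4273. B: 0.58 > 0.4273 → include.
Optimal diet: F, A, D, E, B — 5 of 5 types.

5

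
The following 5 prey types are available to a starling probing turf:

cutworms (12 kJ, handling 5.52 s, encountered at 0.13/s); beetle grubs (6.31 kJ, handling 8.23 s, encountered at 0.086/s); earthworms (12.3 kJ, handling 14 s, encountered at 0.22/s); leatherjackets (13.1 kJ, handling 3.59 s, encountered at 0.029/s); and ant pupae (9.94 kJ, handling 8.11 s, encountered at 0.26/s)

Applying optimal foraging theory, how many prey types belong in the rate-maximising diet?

Profitabilities (E/h, kJ/s): leatherjackets 3.65, cutworms 2.17, ant pupae 1.23, earthworms 0.879, beetle grubs 0.767. Add prey in this order while the next type's profitability exceeds the intake rate on those already taken.
Rate on top 1: 0.3441. cutworms: 2.17 > 0.3441 → include.
Rate on top 2: 1.065. ant pupae: 1.23 > 1.065 → include.
Rate on top 3: 1.151. earthworms: 0.879 < 1.151 → exclude; stop.
Optimal diet: leatherjackets, cutworms, ant pupae — 3 of 5 types.

3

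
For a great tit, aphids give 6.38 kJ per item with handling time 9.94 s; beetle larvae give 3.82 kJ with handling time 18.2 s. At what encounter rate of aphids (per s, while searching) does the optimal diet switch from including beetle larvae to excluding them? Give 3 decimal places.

0.049 per s

At the threshold, the rate on aphids alone equals the profitability of beetle larvae: λ·6.38/(1 + λ·9.94) = 3.82/18.2 = 0.2099.
Rearranging, λ(6.38 − 0.2099×9.94) = 0.2099, so λ = 0.2099/4.294 = 0.04888 per s.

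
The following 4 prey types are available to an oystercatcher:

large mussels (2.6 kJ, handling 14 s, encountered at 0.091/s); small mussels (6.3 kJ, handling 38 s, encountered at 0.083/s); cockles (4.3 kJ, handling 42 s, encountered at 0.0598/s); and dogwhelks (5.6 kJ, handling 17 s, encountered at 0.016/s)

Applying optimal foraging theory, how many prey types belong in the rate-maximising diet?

Rank by E/h (kJ/s): dogwhelks 0.329, large mussels 0.186, small mussels 0.166, cockles 0.102. Include each in turn until the next type's E/h falls below the running intake rate.
Rate on top 1: 0.07044. large mussels: 0.186 > 0.07044 → include.
Rate on top 2: 0.1281. small mussels: 0.166 > 0.1281 → include.
Rate on top 3: 0.149. cockles: 0.102 < 0.149 → exclude; stop.
Optimal diet: dogwhelks, large mussels, small mussels — 3 of 4 types.

3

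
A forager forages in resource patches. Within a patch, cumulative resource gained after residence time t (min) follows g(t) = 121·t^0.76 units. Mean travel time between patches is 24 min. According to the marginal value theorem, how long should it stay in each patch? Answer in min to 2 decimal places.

76.00 min

By the marginal value theorem, leave when the instantaneous gain rate g'(t) equals the habitat-wide average g(t)/(T + t).
g'(t) = 0.76·121·t^-0.24. Setting 0.76·121·t^-0.24 = 121·t^0.76/(24+t) gives 0.76(24+t) = t, so 0.24·t = 0.76×24.
t* = 0.76×24/0.24 = 76 min.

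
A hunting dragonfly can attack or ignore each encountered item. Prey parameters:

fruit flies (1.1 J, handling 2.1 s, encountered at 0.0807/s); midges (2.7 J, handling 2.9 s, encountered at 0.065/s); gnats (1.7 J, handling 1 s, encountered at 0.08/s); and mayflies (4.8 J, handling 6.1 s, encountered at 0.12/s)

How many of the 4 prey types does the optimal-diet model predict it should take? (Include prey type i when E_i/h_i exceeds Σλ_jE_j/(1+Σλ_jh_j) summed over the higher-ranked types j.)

Rank by E/h (J/s): gnats 1.7, midges 0.931, mayflies 0.787, fruit flies 0.524. Include each in turn until the next type's E/h falls below the running intake rate.
Rate on top 1: 0.1259. midges: 0.931 > 0.1259 → include.
Rate on top 2: 0.2456. mayflies: 0.787 > 0.2456 → include.
Rate on top 3: 0.4436. fruit flies: 0.524 > 0.4436 → include.
Optimal diet: gnats, midges, mayflies, fruit flies — 4 of 4 types.

4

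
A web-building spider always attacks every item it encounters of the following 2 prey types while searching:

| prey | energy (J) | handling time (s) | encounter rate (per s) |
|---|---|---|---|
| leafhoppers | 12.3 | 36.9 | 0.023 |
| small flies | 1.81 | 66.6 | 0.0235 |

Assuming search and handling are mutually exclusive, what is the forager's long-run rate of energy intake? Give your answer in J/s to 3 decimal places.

0.095 J/s

R = (0.023×12.3 + 0.0235×1.81) / (1 + 0.023×36.9 + 0.0235×66.6) = 0.3254/3.414 = 0.09533 J/s.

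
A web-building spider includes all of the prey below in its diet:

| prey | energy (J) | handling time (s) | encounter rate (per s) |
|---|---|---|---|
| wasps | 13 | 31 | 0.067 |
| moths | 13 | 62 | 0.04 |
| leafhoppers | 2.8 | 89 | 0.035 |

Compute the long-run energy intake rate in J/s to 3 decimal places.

R = Σλ_iE_i / (1 + Σλ_ih_i)
Numerator: 0.067×13 + 0.04×13 + 0.035×2.8 = 1.489
Denominator: 1 + 0.067×31 + 0.04×62 + 0.035×89 = 8.672
R = 1.489/8.672 = 0.1717 J/s

0.172 J/s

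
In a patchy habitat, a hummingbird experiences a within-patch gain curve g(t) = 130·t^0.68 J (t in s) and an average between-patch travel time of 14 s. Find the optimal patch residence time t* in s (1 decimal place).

By the marginal value theorem, leave when the instantaneous gain rate g'(t) equals the habitat-wide average g(t)/(T + t).
g'(t) = 0.68·130·t^-0.32. Setting 0.68·130·t^-0.32 = 130·t^0.68/(14+t) gives 0.68(14+t) = t, so 0.32·t = 0.68×14.
t* = 0.68×14/0.32 = 29.75 s.

29.8 s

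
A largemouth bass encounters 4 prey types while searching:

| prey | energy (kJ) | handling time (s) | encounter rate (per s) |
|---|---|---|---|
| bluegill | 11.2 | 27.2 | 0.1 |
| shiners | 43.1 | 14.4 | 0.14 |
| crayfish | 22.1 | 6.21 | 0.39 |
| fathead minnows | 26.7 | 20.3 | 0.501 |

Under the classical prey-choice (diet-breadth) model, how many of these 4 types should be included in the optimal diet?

2

Profitabilities (E/h, kJ/s): crayfish 3.56, shiners 2.99, fathead minnows 1.32, bluegill 0.412. Add prey in this order while the next type's profitability exceeds the intake rate on those already taken.
Rate on top 1: 2.519. shiners: 2.99 > 2.519 → include.
Rate on top 2: 2.695. fathead minnows: 1.32 < 2.695 → exclude; stop.
Optimal diet: crayfish, shiners — 2 of 4 types.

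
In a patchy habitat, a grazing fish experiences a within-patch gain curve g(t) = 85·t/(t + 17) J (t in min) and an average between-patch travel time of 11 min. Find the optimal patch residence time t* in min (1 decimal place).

Optimal t* satisfies g'(t*) = g(t*)/(T + t*).
g'(t) = 85·17/(t + 17)². Setting 85·17/(t+17)² = 85t/[(t+17)(11+t)] gives 17(11+t) = t(t+17), so t² = 17×11 = 187.
t* = √187 = 13.67 min.

13.7 min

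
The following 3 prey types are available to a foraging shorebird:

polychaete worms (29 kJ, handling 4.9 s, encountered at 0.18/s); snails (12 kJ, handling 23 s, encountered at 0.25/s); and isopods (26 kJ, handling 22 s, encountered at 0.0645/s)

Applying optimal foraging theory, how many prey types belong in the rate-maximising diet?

1

Rank by E/h (kJ/s): polychaete worms 5.92, isopods 1.18, snails 0.522. Include each in turn until the next type's E/h falls below the running intake rate.
Rate on top 1: 2.774. isopods: 1.18 < 2.774 → exclude; stop.
Optimal diet: polychaete worms — 1 of 3 types.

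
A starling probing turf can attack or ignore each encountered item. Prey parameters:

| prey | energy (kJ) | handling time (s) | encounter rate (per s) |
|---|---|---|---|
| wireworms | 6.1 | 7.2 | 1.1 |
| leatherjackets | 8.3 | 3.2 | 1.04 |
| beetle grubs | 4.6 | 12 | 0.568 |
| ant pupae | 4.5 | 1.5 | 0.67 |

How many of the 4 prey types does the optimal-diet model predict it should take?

2

Rank by E/h (kJ/s): ant pupae 3, leatherjackets 2.59, wireworms 0.847, beetle grubs 0.383. Include each in turn until the next type's E/h falls below the running intake rate.
Rate on top 1: 1.504. leatherjackets: 2.59 > 1.504 → include.
Rate on top 2: 2.184. wireworms: 0.847 < 2.184 → exclude; stop.
Optimal diet: ant pupae, leatherjackets — 2 of 4 types.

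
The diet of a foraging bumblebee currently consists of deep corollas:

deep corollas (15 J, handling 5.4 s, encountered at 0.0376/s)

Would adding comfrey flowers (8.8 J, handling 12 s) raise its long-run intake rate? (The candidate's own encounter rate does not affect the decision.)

On deep corollas alone, R = ΣλE/(1+Σλh) = 0.564/1.203 = 0.4688 J/s.
Profitability of comfrey flowers: 8.8/12 = 0.7333 J/s.
Since 0.7333 > R, including comfrey flowers increases the long-run rate.

Yes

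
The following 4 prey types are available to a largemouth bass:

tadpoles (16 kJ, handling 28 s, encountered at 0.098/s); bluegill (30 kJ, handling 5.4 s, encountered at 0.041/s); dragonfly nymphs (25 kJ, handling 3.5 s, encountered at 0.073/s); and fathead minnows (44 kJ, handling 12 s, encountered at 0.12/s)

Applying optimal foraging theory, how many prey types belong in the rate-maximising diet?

E/h in descending order: dragonfly nymphs 7.14, bluegill 5.56, fathead minnows 3.67, tadpoles 0.571 kJ/s. The optimal diet is the largest prefix of this list for which every included type satisfies E_i/h_i > R on the types above it.
Rate on top 1: 1.454. bluegill: 5.56 > 1.454 → include.
Rate on top 2: 2.069. fathead minnows: 3.67 > 2.069 → include.
Rate on top 3: 2.857. tadpoles: 0.571 < 2.857 → exclude; stop.
Optimal diet: dragonfly nymphs, bluegill, fathead minnows — 3 of 4 types.

3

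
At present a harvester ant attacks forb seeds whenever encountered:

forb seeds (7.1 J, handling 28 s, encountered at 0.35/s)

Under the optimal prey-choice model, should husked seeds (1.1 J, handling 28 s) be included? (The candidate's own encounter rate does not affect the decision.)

No

On forb seeds alone, R = ΣλE/(1+Σλh) = 2.485/10.8 = 0.2301 J/s.
husked seeds: E/h = 1.1/28 = 0.03929 J/s.
Since 0.03929 < R, time spent handling husked seeds is better spent searching.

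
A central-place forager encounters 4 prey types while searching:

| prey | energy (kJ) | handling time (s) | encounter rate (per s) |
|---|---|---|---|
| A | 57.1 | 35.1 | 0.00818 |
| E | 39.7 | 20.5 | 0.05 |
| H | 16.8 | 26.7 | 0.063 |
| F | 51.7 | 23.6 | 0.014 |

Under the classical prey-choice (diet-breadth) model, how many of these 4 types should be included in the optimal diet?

3

Profitabilities (E/h, kJ/s): F 2.19, E 1.94, A 1.63, H 0.629. Add prey in this order while the next type's profitability exceeds the intake rate on those already taken.
Rate on top 1: 0.544. E: 1.94 > 0.544 → include.
Rate on top 2: 1.15. A: 1.63 > 1.15 → include.
Rate on top 3: 1.202. H: 0.629 < 1.202 → exclude; stop.
Optimal diet: F, E, A — 3 of 4 types.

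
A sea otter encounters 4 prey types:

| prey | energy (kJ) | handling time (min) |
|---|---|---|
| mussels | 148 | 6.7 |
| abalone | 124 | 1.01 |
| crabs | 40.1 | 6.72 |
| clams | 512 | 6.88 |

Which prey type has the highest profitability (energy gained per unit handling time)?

abalone

In descending order of E/h:
abalone: 124/1.01 = 123 kJ/min
clams: 512/6.88 = 74.4 kJ/min
mussels: 148/6.7 = 22.1 kJ/min
crabs: 40.1/6.72 = 5.97 kJ/min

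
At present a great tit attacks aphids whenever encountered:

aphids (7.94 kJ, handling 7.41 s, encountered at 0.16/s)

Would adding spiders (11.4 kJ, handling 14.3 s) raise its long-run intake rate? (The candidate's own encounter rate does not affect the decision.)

Yes

Current rate: (0.16×7.94)/(1 + 0.16×7.41) = 0.5813 kJ/s.
Profitability of spiders: 11.4/14.3 = 0.7972 kJ/s.
Since 0.7972 > R, including spiders increases the long-run rate.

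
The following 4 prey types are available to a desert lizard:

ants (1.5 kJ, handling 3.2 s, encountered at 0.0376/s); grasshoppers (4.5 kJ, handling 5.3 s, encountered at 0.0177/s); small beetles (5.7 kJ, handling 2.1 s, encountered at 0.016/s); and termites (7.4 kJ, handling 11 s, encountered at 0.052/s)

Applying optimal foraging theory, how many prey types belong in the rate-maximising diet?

Rank by E/h (kJ/s): small beetles 2.71, grasshoppers 0.849, termites 0.673, ants 0.469. Include each in turn until the next type's E/h falls below the running intake rate.
Rate on top 1: 0.08824. grasshoppers: 0.849 > 0.08824 → include.
Rate on top 2: 0.1515. termites: 0.673 > 0.1515 → include.
Rate on top 3: 0.327. ants: 0.469 > 0.327 → include.
Optimal diet: small beetles, grasshoppers, termites, ants — 4 of 4 types.

4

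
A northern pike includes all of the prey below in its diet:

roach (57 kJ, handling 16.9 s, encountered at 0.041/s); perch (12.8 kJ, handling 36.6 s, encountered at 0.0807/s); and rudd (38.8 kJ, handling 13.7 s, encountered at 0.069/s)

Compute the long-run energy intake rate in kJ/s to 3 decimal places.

R = (0.041×57 + 0.0807×12.8 + 0.069×38.8) / (1 + 0.041×16.9 + 0.0807×36.6 + 0.069×13.7) = 6.047/5.592 = 1.081 kJ/s.

1.081 kJ/s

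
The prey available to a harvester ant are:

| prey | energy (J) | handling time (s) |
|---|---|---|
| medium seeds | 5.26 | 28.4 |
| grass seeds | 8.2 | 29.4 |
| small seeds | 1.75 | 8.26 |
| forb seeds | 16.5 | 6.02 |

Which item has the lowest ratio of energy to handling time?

medium seeds

Profitability E/h (J/s): medium seeds = 5.26/28.4 = 0.185, grass seeds = 8.2/29.4 = 0.279, small seeds = 1.75/8.26 = 0.212, forb seeds = 16.5/6.02 = 2.74.
Ranked: forb seeds > grass seeds > small seeds > medium seeds.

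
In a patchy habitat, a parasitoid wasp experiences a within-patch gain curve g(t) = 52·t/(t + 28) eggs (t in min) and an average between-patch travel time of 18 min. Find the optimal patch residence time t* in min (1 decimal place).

22.4 min

By the marginal value theorem, leave when the instantaneous gain rate g'(t) equals the habitat-wide average g(t)/(T + t).
g'(t) = 52·28/(t + 28)². Setting 52·28/(t+28)² = 52t/[(t+28)(18+t)] gives 28(18+t) = t(t+28), so t² = 28×18 = 504.
t* = √504 = 22.45 min.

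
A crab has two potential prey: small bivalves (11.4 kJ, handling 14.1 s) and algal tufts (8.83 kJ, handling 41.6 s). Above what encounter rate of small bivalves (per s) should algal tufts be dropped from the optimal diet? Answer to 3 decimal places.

At the threshold, the rate on small bivalves alone equals the profitability of algal tufts: λ·11.4/(1 + λ·14.1) = 8.83/41.6 = 0.2123.
Rearranging, λ(11.4 − 0.2123×14.1) = 0.2123, so λ = 0.2123/8.407 = 0.02525 per s.

0.025 per s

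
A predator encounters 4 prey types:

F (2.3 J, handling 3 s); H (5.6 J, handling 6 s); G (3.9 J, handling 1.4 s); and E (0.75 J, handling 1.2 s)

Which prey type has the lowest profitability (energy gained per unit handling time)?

E

Profitability E/h (J/s): F = 2.3/3 = 0.767, H = 5.6/6 = 0.933, G = 3.9/1.4 = 2.79, E = 0.75/1.2 = 0.625.
Ranked: G > H > F > E.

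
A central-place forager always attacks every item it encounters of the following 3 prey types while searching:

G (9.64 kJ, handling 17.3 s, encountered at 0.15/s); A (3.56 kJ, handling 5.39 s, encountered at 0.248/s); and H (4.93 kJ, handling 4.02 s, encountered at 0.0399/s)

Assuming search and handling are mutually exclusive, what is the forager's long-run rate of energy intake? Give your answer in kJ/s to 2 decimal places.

Energy encountered per unit search time: 0.15×9.64 + 0.248×3.56 + 0.0399×4.93 = 2.526 kJ/s.
Handling time per unit search time: 0.15×17.3 + 0.248×5.39 + 0.0399×4.02 = 4.092.
Rate = 2.526/(1 + 4.092) = 0.496 kJ/s.

0.50 kJ/s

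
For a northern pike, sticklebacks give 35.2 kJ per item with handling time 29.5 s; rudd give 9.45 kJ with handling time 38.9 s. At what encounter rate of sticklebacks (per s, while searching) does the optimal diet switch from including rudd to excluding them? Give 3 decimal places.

0.009 per s

At the threshold, the rate on sticklebacks alone equals the profitability of rudd: λ·35.2/(1 + λ·29.5) = 9.45/38.9 = 0.2429.
Rearranging, λ(35.2 − 0.2429×29.5) = 0.2429, so λ = 0.2429/28.03 = 0.008666 per s.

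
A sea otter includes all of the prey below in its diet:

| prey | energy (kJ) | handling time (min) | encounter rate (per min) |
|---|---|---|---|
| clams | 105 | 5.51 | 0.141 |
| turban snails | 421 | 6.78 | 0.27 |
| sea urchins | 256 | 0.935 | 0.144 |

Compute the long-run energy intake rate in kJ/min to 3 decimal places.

R = Σλ_iE_i / (1 + Σλ_ih_i)
Numerator: 0.141×105 + 0.27×421 + 0.144×256 = 165.3
Denominator: 1 + 0.141×5.51 + 0.27×6.78 + 0.144×0.935 = 3.742
R = 165.3/3.742 = 44.18 kJ/min

44.183 kJ/min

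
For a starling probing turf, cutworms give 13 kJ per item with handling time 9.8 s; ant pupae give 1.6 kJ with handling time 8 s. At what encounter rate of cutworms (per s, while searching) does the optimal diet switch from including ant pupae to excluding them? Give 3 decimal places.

0.018 per s

At the threshold, the rate on cutworms alone equals the profitability of ant pupae: λ·13/(1 + λ·9.8) = 1.6/8 = 0.2.
Rearranging, λ(13 − 0.2×9.8) = 0.2, so λ = 0.2/11.04 = 0.01812 per s.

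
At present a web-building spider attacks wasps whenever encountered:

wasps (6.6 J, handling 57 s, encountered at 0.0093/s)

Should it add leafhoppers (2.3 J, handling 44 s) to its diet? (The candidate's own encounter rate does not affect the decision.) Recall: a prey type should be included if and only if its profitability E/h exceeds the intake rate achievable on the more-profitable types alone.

On wasps alone, R = ΣλE/(1+Σλh) = 0.06138/1.53 = 0.04012 J/s.
leafhoppers: E/h = 2.3/44 = 0.05227 J/s.
0.05227 > 0.04012, so adding leafhoppers raises the average — include it.

Yes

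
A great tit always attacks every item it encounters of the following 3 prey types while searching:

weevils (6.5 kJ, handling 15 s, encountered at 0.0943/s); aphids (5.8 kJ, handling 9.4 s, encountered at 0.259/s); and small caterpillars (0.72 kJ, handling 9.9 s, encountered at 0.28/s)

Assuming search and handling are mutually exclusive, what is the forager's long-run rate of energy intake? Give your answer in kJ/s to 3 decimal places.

0.304 kJ/s

Energy encountered per unit search time: 0.0943×6.5 + 0.259×5.8 + 0.28×0.72 = 2.317 kJ/s.
Handling time per unit search time: 0.0943×15 + 0.259×9.4 + 0.28×9.9 = 6.621.
Rate = 2.317/(1 + 6.621) = 0.304 kJ/s.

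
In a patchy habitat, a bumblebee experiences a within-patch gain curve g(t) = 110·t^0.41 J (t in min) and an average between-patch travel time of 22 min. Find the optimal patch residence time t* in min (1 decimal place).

15.3 min

Maximise g(t)/(T+t): set derivative to zero → g'(t)(T+t) = g(t).
g'(t) = 0.41·110·t^-0.59. Setting 0.41·110·t^-0.59 = 110·t^0.41/(22+t) gives 0.41(22+t) = t, so 0.59·t = 0.41×22.
t* = 0.41×22/0.59 = 15.29 min.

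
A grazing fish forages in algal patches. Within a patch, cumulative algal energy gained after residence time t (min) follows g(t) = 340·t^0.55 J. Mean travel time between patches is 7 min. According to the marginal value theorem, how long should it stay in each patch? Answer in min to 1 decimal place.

8.6 min

Optimal t* satisfies g'(t*) = g(t*)/(T + t*).
g'(t) = 0.55·340·t^-0.45. Setting 0.55·340·t^-0.45 = 340·t^0.55/(7+t) gives 0.55(7+t) = t, so 0.45·t = 0.55×7.
t* = 0.55×7/0.45 = 8.556 min.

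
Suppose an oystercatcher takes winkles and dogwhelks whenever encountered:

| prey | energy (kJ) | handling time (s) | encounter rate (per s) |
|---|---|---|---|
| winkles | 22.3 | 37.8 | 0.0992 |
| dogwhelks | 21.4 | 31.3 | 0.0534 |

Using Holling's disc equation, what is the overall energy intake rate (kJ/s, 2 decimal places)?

R = (0.0992×22.3 + 0.0534×21.4) / (1 + 0.0992×37.8 + 0.0534×31.3) = 3.355/6.421 = 0.5225 kJ/s.

0.52 kJ/s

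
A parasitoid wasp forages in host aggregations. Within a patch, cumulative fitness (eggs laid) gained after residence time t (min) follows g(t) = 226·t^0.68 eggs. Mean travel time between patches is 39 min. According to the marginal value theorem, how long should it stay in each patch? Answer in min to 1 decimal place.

Optimal t* satisfies g'(t*) = g(t*)/(T + t*).
g'(t) = 0.68·226·t^-0.32. Setting 0.68·226·t^-0.32 = 226·t^0.68/(39+t) gives 0.68(39+t) = t, so 0.32·t = 0.68×39.
t* = 0.68×39/0.32 = 82.88 min.

82.9 min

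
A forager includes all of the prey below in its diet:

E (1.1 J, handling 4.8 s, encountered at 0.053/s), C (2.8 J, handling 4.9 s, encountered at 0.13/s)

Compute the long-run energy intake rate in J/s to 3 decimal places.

Energy encountered per unit search time: 0.053×1.1 + 0.13×2.8 = 0.4223 J/s.
Handling time per unit search time: 0.053×4.8 + 0.13×4.9 = 0.8914.
Rate = 0.4223/(1 + 0.8914) = 0.2233 J/s.

0.223 J/s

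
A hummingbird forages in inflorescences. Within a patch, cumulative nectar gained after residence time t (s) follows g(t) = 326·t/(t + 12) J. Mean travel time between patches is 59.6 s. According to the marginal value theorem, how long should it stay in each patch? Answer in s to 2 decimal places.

26.74 s

By the marginal value theorem, leave when the instantaneous gain rate g'(t) equals the habitat-wide average g(t)/(T + t).
g'(t) = 326·12/(t + 12)². Setting 326·12/(t+12)² = 326t/[(t+12)(59.6+t)] gives 12(59.6+t) = t(t+12), so t² = 12×59.6 = 715.2.
t* = √715.2 = 26.74 s.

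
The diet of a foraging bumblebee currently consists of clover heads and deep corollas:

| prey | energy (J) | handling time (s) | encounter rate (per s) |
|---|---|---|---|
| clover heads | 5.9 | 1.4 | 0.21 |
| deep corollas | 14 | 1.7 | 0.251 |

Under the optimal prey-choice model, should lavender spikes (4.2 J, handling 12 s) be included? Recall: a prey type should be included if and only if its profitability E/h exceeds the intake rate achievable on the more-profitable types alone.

No

On clover heads and deep corollas alone, R = ΣλE/(1+Σλh) = 4.753/1.721 = 2.762 J/s.
lavender spikes: E/h = 4.2/12 = 0.35 J/s.
0.35 < 2.762, so adding lavender spikes would lower the average — exclude it.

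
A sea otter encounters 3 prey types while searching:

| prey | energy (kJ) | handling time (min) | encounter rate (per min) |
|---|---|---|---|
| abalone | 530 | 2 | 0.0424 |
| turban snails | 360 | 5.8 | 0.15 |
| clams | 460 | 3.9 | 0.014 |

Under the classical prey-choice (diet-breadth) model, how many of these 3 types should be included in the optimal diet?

E/h in descending order: abalone 265, clams 118, turban snails 62.1 kJ/min. The optimal diet is the largest prefix of this list for which every included type satisfies E_i/h_i > R on the types above it.
Rate on top 1: 20.72. clams: 118 > 20.72 → include.
Rate on top 2: 25.37. turban snails: 62.1 > 25.37 → include.
Optimal diet: abalone, clams, turban snails — 3 of 3 types.

3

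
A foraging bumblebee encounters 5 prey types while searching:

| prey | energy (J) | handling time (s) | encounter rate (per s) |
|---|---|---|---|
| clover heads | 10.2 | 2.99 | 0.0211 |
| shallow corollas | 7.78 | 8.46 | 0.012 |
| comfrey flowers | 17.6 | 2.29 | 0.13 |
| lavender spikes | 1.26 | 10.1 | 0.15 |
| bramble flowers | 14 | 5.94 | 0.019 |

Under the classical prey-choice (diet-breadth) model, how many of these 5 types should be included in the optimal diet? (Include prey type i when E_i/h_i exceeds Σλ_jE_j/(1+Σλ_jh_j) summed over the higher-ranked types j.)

3

Profitabilities (E/h, J/s): comfrey flowers 7.69, clover heads 3.41, bramble flowers 2.36, shallow corollas 0.92, lavender spikes 0.125. Add prey in this order while the next type's profitability exceeds the intake rate on those already taken.
Rate on top 1: 1.763. clover heads: 3.41 > 1.763 → include.
Rate on top 2: 1.84. bramble flowers: 2.36 > 1.84 → include.
Rate on top 3: 1.879. shallow corollas: 0.92 < 1.879 → exclude; stop.
Optimal diet: comfrey flowers, clover heads, bramble flowers — 3 of 5 types.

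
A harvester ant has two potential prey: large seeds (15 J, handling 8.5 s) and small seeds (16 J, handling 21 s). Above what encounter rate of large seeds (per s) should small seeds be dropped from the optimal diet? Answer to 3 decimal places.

0.089 per s

Drop small seeds once their profitability E₂/h₂ falls below the rate achievable on large seeds alone: E₂/h₂ = λE₁/(1 + λh₁).
Solve for λ: λE₁h₂ = E₂(1 + λh₁) → λ(E₁h₂ − E₂h₁) = E₂ → λ = E₂/(E₁h₂ − E₂h₁).
λ = 16/(15×21 − 16×8.5) = 16/179 = 0.08939 per s.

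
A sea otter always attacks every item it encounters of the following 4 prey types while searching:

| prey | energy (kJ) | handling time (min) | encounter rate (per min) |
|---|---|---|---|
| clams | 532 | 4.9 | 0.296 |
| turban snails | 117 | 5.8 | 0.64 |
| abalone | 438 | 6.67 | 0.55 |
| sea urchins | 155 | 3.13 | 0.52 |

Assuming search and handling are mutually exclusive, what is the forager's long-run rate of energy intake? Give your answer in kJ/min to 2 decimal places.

R = (0.296×532 + 0.64×117 + 0.55×438 + 0.52×155) / (1 + 0.296×4.9 + 0.64×5.8 + 0.55×6.67 + 0.52×3.13) = 553.9/11.46 = 48.34 kJ/min.

48.34 kJ/min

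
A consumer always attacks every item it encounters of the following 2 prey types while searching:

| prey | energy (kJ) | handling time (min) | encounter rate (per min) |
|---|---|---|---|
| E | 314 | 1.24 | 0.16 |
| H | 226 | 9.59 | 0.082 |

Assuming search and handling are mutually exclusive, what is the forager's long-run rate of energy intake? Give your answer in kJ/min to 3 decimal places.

Energy encountered per unit search time: 0.16×314 + 0.082×226 = 68.77 kJ/min.
Handling time per unit search time: 0.16×1.24 + 0.082×9.59 = 0.9848.
Rate = 68.77/(1 + 0.9848) = 34.65 kJ/min.

34.650 kJ/min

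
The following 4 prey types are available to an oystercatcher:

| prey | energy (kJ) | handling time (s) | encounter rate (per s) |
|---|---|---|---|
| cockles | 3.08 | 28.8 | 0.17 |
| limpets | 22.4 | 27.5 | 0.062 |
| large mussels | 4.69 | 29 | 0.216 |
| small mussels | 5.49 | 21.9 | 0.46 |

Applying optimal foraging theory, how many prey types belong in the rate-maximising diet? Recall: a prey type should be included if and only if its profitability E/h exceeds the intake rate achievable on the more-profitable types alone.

1

Rank by E/h (kJ/s): limpets 0.815, small mussels 0.251, large mussels 0.162, cockles 0.107. Include each in turn until the next type's E/h falls below the running intake rate.
Rate on top 1: 0.5134. small mussels: 0.251 < 0.5134 → exclude; stop.
Optimal diet: limpets — 1 of 4 types.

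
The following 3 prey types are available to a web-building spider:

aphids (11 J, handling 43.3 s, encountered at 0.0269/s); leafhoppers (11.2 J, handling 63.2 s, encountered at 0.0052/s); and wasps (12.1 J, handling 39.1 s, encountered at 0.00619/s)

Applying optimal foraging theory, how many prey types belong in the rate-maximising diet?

E/h in descending order: wasps 0.309, aphids 0.254, leafhoppers 0.177 J/s. The optimal diet is the largest prefix of this list for which every included type satisfies E_i/h_i > R on the types above it.
Rate on top 1: 0.0603. aphids: 0.254 > 0.0603 → include.
Rate on top 2: 0.1541. leafhoppers: 0.177 > 0.1541 → include.
Optimal diet: wasps, aphids, leafhoppers — 3 of 3 types.

3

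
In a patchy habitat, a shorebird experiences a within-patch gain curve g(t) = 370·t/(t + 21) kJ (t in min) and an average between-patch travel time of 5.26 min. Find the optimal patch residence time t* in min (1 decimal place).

10.5 min

Optimal t* satisfies g'(t*) = g(t*)/(T + t*).
g'(t) = 370·21/(t + 21)². Setting 370·21/(t+21)² = 370t/[(t+21)(5.26+t)] gives 21(5.26+t) = t(t+21), so t² = 21×5.26 = 110.5.
t* = √110.5 = 10.51 min.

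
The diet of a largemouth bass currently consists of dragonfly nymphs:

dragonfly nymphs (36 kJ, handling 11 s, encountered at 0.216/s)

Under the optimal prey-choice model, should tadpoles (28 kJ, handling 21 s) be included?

Intake rate on the current diet: R = (0.216×36) / (1 + 0.216×11) = 7.776/3.376 = 2.303 kJ/s.
tadpoles: E/h = 28/21 = 1.333 kJ/s.
Since 1.333 < R, time spent handling tadpoles is better spent searching.

No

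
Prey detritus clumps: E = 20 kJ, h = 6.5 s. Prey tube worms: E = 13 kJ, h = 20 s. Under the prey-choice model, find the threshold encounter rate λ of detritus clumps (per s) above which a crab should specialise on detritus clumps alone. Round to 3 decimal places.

0.041 per s

Drop tube worms once their profitability E₂/h₂ falls below the rate achievable on detritus clumps alone: E₂/h₂ = λE₁/(1 + λh₁).
Solve for λ: λE₁h₂ = E₂(1 + λh₁) → λ(E₁h₂ − E₂h₁) = E₂ → λ = E₂/(E₁h₂ − E₂h₁).
λ = 13/(20×20 − 13×6.5) = 13/315.5 = 0.0412 per s.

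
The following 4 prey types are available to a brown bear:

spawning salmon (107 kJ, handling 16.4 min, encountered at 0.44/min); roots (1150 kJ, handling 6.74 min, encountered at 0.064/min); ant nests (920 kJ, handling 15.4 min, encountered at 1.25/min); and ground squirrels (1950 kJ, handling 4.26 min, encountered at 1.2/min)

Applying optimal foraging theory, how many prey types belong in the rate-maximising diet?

1

E/h in descending order: ground squirrels 458, roots 171, ant nests 59.7, spawning salmon 6.52 kJ/min. The optimal diet is the largest prefix of this list for which every included type satisfies E_i/h_i > R on the types above it.
Rate on top 1: 382.9. roots: 171 < 382.9 → exclude; stop.
Optimal diet: ground squirrels — 1 of 4 types.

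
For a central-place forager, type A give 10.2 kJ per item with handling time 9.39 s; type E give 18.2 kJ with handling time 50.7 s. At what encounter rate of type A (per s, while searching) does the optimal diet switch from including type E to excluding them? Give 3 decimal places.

Drop type E once their profitability E₂/h₂ falls below the rate achievable on type A alone: E₂/h₂ = λE₁/(1 + λh₁).
Solve for λ: λE₁h₂ = E₂(1 + λh₁) → λ(E₁h₂ − E₂h₁) = E₂ → λ = E₂/(E₁h₂ − E₂h₁).
λ = 18.2/(10.2×50.7 − 18.2×9.39) = 18.2/346.2 = 0.05256 per s.

0.053 per s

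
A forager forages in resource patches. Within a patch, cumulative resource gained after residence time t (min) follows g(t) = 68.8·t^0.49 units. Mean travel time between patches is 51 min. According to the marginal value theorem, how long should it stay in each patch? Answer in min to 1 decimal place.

49.0 min

Maximise g(t)/(T+t): set derivative to zero → g'(t)(T+t) = g(t).
g'(t) = 0.49·68.8·t^-0.51. Setting 0.49·68.8·t^-0.51 = 68.8·t^0.49/(51+t) gives 0.49(51+t) = t, so 0.51·t = 0.49×51.
t* = 0.49×51/0.51 = 49 min.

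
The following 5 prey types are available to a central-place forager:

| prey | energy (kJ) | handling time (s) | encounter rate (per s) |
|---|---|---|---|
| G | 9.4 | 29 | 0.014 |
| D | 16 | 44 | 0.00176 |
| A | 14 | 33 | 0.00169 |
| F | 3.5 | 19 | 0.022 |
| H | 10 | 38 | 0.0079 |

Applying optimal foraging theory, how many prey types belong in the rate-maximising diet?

5

Profitabilities (E/h, kJ/s): A 0.424, D 0.364, G 0.324, H 0.263, F 0.184. Add prey in this order while the next type's profitability exceeds the intake rate on those already taken.
Rate on top 1: 0.02241. D: 0.364 > 0.02241 → include.
Rate on top 2: 0.04573. G: 0.324 > 0.04573 → include.
Rate on top 3: 0.1192. H: 0.263 > 0.1192 → include.
Rate on top 4: 0.1427. F: 0.184 > 0.1427 → include.
Optimal diet: A, D, G, H, F — 5 of 5 types.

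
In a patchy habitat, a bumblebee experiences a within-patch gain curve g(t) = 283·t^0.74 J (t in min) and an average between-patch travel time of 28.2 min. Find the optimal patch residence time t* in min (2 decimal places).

Maximise g(t)/(T+t): set derivative to zero → g'(t)(T+t) = g(t).
g'(t) = 0.74·283·t^-0.26. Setting 0.74·283·t^-0.26 = 283·t^0.74/(28.2+t) gives 0.74(28.2+t) = t, so 0.26·t = 0.74×28.2.
t* = 0.74×28.2/0.26 = 80.26 min.

80.26 min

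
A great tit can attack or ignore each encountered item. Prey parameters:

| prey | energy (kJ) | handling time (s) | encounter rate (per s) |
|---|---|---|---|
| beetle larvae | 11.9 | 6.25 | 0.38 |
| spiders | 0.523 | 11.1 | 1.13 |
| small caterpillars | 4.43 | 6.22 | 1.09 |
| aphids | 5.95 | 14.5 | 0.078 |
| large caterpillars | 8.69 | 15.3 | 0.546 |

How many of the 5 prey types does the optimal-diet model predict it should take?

Rank by E/h (kJ/s): beetle larvae 1.9, small caterpillars 0.712, large caterpillars 0.568, aphids 0.41, spiders 0.0471. Include each in turn until the next type's E/h falls below the running intake rate.
Rate on top 1: 1.34. small caterpillars: 0.712 < 1.34 → exclude; stop.
Optimal diet: beetle larvae — 1 of 5 types.

1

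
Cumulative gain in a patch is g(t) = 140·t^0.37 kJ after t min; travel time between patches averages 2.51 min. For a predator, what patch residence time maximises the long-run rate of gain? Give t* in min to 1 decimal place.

By the marginal value theorem, leave when the instantaneous gain rate g'(t) equals the habitat-wide average g(t)/(T + t).
g'(t) = 0.37·140·t^-0.63. Setting 0.37·140·t^-0.63 = 140·t^0.37/(2.51+t) gives 0.37(2.51+t) = t, so 0.63·t = 0.37×2.51.
t* = 0.37×2.51/0.63 = 1.474 min.

1.5 min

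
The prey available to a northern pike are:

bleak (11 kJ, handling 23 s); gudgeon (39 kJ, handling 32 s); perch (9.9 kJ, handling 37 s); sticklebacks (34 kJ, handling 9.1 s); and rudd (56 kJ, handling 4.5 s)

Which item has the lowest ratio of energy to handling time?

In descending order of E/h:
rudd: 56/4.5 = 12.4 kJ/s
sticklebacks: 34/9.1 = 3.74 kJ/s
gudgeon: 39/32 = 1.22 kJ/s
bleak: 11/23 = 0.478 kJ/s
perch: 9.9/37 = 0.268 kJ/s

perch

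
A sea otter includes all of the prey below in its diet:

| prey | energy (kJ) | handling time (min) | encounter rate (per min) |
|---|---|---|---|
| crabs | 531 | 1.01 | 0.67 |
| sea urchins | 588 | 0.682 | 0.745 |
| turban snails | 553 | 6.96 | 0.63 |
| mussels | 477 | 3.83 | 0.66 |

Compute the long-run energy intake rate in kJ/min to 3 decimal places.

Energy encountered per unit search time: 0.67×531 + 0.745×588 + 0.63×553 + 0.66×477 = 1457 kJ/min.
Handling time per unit search time: 0.67×1.01 + 0.745×0.682 + 0.63×6.96 + 0.66×3.83 = 8.097.
Rate = 1457/(1 + 8.097) = 160.2 kJ/min.

160.160 kJ/min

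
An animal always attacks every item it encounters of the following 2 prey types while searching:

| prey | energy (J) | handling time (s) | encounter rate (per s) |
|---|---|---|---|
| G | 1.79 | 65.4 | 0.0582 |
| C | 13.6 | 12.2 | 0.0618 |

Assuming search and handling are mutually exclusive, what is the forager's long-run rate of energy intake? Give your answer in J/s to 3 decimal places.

R = (0.0582×1.79 + 0.0618×13.6) / (1 + 0.0582×65.4 + 0.0618×12.2) = 0.9447/5.56 = 0.1699 J/s.

0.170 J/s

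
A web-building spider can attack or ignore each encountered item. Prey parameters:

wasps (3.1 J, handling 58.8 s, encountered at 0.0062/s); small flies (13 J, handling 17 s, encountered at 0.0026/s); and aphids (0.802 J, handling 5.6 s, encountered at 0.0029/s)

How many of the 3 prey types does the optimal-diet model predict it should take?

3

Profitabilities (E/h, J/s): small flies 0.765, aphids 0.143, wasps 0.0527. Add prey in this order while the next type's profitability exceeds the intake rate on those already taken.
Rate on top 1: 0.03237. aphids: 0.143 > 0.03237 → include.
Rate on top 2: 0.03407. wasps: 0.0527 > 0.03407 → include.
Optimal diet: small flies, aphids, wasps — 3 of 3 types.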